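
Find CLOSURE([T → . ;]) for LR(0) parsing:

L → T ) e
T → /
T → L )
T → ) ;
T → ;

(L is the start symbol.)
{ [T → . ;] }

Start with: [T → . ;]
The dot precedes the terminal ';', so nothing is added.

CLOSURE = { [T → . ;] }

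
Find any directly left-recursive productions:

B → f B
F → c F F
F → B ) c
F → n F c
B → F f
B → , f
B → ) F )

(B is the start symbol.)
Direct left recursion occurs when N → N α for some non-terminal N (the right-hand side begins with the left-hand side itself).

B → f B: starts with f
F → c F F: starts with c
F → B ) c: starts with B
F → n F c: starts with n
B → F f: starts with F
B → , f: starts with ','
B → ) F ): starts with ')'

No direct left recursion found.

Answer: No direct left recursion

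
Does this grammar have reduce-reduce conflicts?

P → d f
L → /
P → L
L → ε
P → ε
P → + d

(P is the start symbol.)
Yes — I0: [L → .] vs [P → .]

A reduce-reduce conflict occurs when an LR(0) state has two complete items [A → α .] and [B → β .] — both call for a reduction, and with no lookahead the parser cannot choose between them.

Augment with P' → P and build the canonical LR(0) collection (I0 = CLOSURE({[P' → . P]}), then GOTO on every symbol after a dot until no new states appear). It has 8 states:
  I0: { [L → . /], [L → .], [P → . + d], [P → . L], [P → . d f], [P → .], [P' → . P] }  — shift, 2 reduces
  I1: { [P → + . d] }  — shift
  I2: { [L → / .] }  — reduce
  I3: { [P → L .] }  — reduce
  I4: { [P' → P .] }  — accept
  I5: { [P → d . f] }  — shift
  I6: { [P → d f .] }  — reduce
  I7: { [P → + d .] }  — reduce

I0 contains complete items [L → .], [P → .] — reduce-reduce conflict.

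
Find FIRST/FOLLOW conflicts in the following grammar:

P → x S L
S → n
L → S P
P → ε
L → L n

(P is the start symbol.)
No FIRST/FOLLOW conflicts.

A FIRST/FOLLOW conflict occurs when a non-terminal N has a nullable alternative N → β (β ⇒* ε) and another alternative N → α with FIRST(α) ∩ FOLLOW(N) ≠ ∅: on such a lookahead the parser cannot decide between expanding α and letting N vanish via β.

Nullable non-terminals: P.

P: nullable alternative(s) P → ε; FOLLOW(P) = { $, 'n' }
  P → x S L: FIRST \ {ε} = { 'x' } — disjoint from FOLLOW(P)
  P → ε: FIRST \ {ε} = { } — this is the only nullable alternative, skip

L, S have no nullable alternative, so no FIRST/FOLLOW check is needed there.

No FIRST/FOLLOW conflicts found.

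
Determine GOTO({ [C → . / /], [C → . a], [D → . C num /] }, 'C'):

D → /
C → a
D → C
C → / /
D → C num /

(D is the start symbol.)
GOTO(I, 'C') = CLOSURE({ [A → αX.β] : [A → α.Xβ] ∈ I, X = 'C' })

Items with dot before 'C', with the dot advanced:
  [D → . C num /] → [D → C . num /]
Closure adds nothing (no advanced item has the dot before a non-terminal).

GOTO = { [D → C . num /] }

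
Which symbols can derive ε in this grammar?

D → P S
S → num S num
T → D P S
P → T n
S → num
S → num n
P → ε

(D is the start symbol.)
A non-terminal is nullable if it can derive ε (the empty string): either it has an ε-production, or it has a production whose right-hand side consists entirely of nullable non-terminals.

ε-productions: P → ε
So P is immediately nullable.
No further non-terminal can be added: every production for the remaining non-terminals contains a terminal or a non-nullable non-terminal.
Nullable = { 'P' }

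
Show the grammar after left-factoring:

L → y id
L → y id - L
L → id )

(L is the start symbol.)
Left-factoring transforms A → αβ₁ | αβ₂ into A → αA' and A' → β₁ | β₂
(α is the longest common prefix among the alternatives). Repeat until
no nonterminal has two alternatives with a common prefix.

Round 1: L has alternatives sharing prefix 'y id'. Introduce L': L → y id L'
  Add: L' → ε
  Add: L' → - L

No remaining common prefixes — done.

Resulting grammar:
L → y id L'
L' → ε
L' → - L
L → id )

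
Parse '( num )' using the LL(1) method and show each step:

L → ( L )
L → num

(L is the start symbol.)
LL(1) parsing maintains a stack (initially the start symbol over $) and the input. At each step: if the stack top is a terminal, match it against the current input token; if it is a non-terminal N, replace it with the RHS of M[N, lookahead] (the unique production whose predict set contains the lookahead).

Stack is shown with the top on the left.

Stack    Input      Action
--------------------------
L $      ( num ) $  output L → ( L )
( L ) $  ( num ) $  match '('
L ) $    num ) $    output L → num
num ) $  num ) $    match 'num'
) $      ) $        match ')'
$        $          accept

The string is accepted.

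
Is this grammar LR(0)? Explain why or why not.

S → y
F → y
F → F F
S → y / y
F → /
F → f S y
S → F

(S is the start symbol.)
No. Shift-reduce conflict between [S → F .] and [F → . /]

Augment with S' → S and build the canonical LR(0) collection (I0 = CLOSURE({[S' → . S]}), then GOTO on every symbol after a dot until no new states appear). It has 12 states:
  I0: { [F → . /], [F → . F F], [F → . f S y], [F → . y], [S → . F], [S → . y / y], [S → . y], [S' → . S] }  — shift
  I1: { [F → / .] }  — reduce
  I2: { [F → . /], [F → . F F], [F → . f S y], [F → . y], [F → F . F], [S → F .] }  — shift, reduce
  I3: { [S' → S .] }  — accept
  I4: { [F → . /], [F → . F F], [F → . f S y], [F → . y], [F → f . S y], [S → . F], [S → . y / y], [S → . y] }  — shift
  I5: { [F → y .], [S → y . / y], [S → y .] }  — shift, 2 reduces
  I6: { [S → y / . y] }  — shift
  I7: { [S → y / y .] }  — reduce
  I8: { [F → f S . y] }  — shift
  I9: { [F → f S y .] }  — reduce
  I10: { [F → . /], [F → . F F], [F → . f S y], [F → . y], [F → F . F], [F → F F .] }  — shift, reduce
  I11: { [F → y .] }  — reduce

Conflict in state I2:
  Shift-reduce conflict between [S → F .] and [F → . /]
So the grammar is NOT LR(0).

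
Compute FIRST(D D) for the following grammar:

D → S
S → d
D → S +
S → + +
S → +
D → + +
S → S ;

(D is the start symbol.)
FIRST sets of the non-terminals involved (from the grammar, by fixed-point iteration):
  FIRST(D) = { '+', 'd' }

To compute FIRST(D D), process the symbols left to right:
Symbol D is a non-terminal. Add FIRST(D) \ {ε} = { '+', 'd' }
D is not nullable (ε ∉ FIRST(D)), so stop here.
FIRST(D D) = { '+', 'd' }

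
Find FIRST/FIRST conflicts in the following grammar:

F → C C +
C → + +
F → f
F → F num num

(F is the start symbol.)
Yes. F → C C '+' / F → F num num on { '+' }; F → f / F → F num num on { 'f' }

A FIRST/FIRST conflict occurs when two productions N → α and N → β for the same non-terminal have FIRST(α) ∩ FIRST(β) ≠ ∅ (with ε ∈ FIRST of a nullable right-hand side, so two nullable alternatives also conflict).

FIRST sets of the non-terminals at (or reachable through a nullable prefix from) the front of some alternative:
  FIRST(C) = { '+' }
  FIRST(F) = { '+', 'f' }

Productions for F:
  F → C C +: FIRST = { '+' }
  F → f: FIRST = { 'f' }
  F → F num num: FIRST = { '+', 'f' }
C has only one production, so no FIRST/FIRST conflict is possible there.

Conflict for F: F → C C + and F → F num num
  Overlap: { '+' }
Conflict for F: F → f and F → F num num
  Overlap: { 'f' }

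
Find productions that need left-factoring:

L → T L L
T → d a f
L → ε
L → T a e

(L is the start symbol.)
Yes, L has productions with common prefix 'T'

Left-factoring is needed when two productions for the same non-terminal
share a common prefix on the right-hand side.

Productions for L:
  L → T L L
  L → ε
  L → T a e

Found common prefix 'T' in productions for L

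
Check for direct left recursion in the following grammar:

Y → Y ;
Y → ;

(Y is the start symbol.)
Y → Y ;: LEFT RECURSIVE (starts with Y)
Y → ;: starts with ';'

The grammar has direct left recursion on: Y.

Answer: Yes, Y is left-recursive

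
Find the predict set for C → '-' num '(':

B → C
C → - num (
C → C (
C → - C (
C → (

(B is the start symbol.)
PREDICT(C → '-' num '(') = (FIRST(RHS) \ {ε}) ∪ (FOLLOW(C) if ε ∈ FIRST(RHS), i.e. RHS ⇒* ε)
FIRST('-' num '(') = { '-' }
ε ∉ FIRST('-' num '('), so FOLLOW(C) is not added.
PREDICT(C → '-' num '(') = { '-' }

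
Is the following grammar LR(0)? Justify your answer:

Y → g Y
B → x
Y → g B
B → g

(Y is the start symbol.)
A grammar is LR(0) if no state in the canonical LR(0) collection has:
  - both a shift item (dot before a terminal) and a complete item (shift-reduce conflict), or
  - two or more complete items (reduce-reduce conflict; the accept item [Y' → Y .] counts as a complete item here).

Augment with Y' → Y and build the canonical LR(0) collection (I0 = CLOSURE({[Y' → . Y]}), then GOTO on every symbol after a dot until no new states appear). It has 7 states:
  I0: { [Y → . g B], [Y → . g Y], [Y' → . Y] }  — shift
  I1: { [Y' → Y .] }  — accept
  I2: { [B → . g], [B → . x], [Y → . g B], [Y → . g Y], [Y → g . B], [Y → g . Y] }  — shift
  I3: { [Y → g B .] }  — reduce
  I4: { [Y → g Y .] }  — reduce
  I5: { [B → . g], [B → . x], [B → g .], [Y → . g B], [Y → . g Y], [Y → g . B], [Y → g . Y] }  — shift, reduce
  I6: { [B → x .] }  — reduce

Conflict in state I5:
  Shift-reduce conflict between [B → g .] and [B → . g]
So the grammar is NOT LR(0).

Answer: No. Shift-reduce conflict between [B → g .] and [B → . g]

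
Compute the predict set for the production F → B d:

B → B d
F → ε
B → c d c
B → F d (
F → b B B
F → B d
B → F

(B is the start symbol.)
{ 'b', 'c', 'd' }

PREDICT(F → B d) = (FIRST(RHS) \ {ε}) ∪ (FOLLOW(F) if ε ∈ FIRST(RHS), i.e. RHS ⇒* ε)
FIRST(B) = { 'b', 'c', 'd', ε }
FIRST(B d) = { 'b', 'c', 'd' }
ε ∉ FIRST(B d), so FOLLOW(F) is not added.
PREDICT(F → B d) = { 'b', 'c', 'd' }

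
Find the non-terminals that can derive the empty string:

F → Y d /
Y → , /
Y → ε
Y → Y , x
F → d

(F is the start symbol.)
{ 'Y' }

ε-productions: Y → ε
So Y is immediately nullable.
No further non-terminal can be added: every production for the remaining non-terminals contains a terminal or a non-nullable non-terminal.
Nullable = { 'Y' }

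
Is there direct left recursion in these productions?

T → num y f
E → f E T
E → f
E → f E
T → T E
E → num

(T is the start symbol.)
Yes, T is left-recursive

T → num y f: starts with num
E → f E T: starts with f
E → f: starts with f
E → f E: starts with f
T → T E: LEFT RECURSIVE (starts with T)
E → num: starts with num

The grammar has direct left recursion on: T.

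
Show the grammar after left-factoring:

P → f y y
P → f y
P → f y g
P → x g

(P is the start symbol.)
Left-factoring transforms A → αβ₁ | αβ₂ into A → αA' and A' → β₁ | β₂
(α is the longest common prefix among the alternatives). Repeat until
no nonterminal has two alternatives with a common prefix.

Round 1: P has alternatives sharing prefix 'f y'. Introduce P': P → f y P'
  Add: P' → y
  Add: P' → ε
  Add: P' → g

No remaining common prefixes — done.

Resulting grammar:
P → f y P'
P' → y
P' → ε
P' → g
P → x g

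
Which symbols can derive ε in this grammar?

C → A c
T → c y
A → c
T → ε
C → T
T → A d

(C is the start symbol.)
{ 'C', 'T' }

A non-terminal is nullable if it can derive ε (the empty string): either it has an ε-production, or it has a production whose right-hand side consists entirely of nullable non-terminals.

ε-productions: T → ε
So T is immediately nullable.
C → T: every symbol on the right is nullable, so C is nullable too.
No further non-terminal can be added: every production for the remaining non-terminals contains a terminal or a non-nullable non-terminal.
Nullable = { 'C', 'T' }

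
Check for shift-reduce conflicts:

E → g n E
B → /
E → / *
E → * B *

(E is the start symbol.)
A shift-reduce conflict occurs when an LR(0) state has both:
  - a complete (reduce) item [A → α .] (dot at the end), and
  - a shift item [B → β . c γ] (dot before a terminal).

Augment with E' → E and build the canonical LR(0) collection (I0 = CLOSURE({[E' → . E]}), then GOTO on every symbol after a dot until no new states appear). It has 11 states:
  I0: { [E → . * B *], [E → . / *], [E → . g n E], [E' → . E] }  — shift
  I1: { [B → . /], [E → * . B *] }  — shift
  I2: { [E → / . *] }  — shift
  I3: { [E' → E .] }  — accept
  I4: { [E → g . n E] }  — shift
  I5: { [E → . * B *], [E → . / *], [E → . g n E], [E → g n . E] }  — shift
  I6: { [E → g n E .] }  — reduce
  I7: { [E → / * .] }  — reduce
  I8: { [B → / .] }  — reduce
  I9: { [E → * B . *] }  — shift
  I10: { [E → * B * .] }  — reduce

No state contains both a complete item and a shift item.

Answer: No shift-reduce conflicts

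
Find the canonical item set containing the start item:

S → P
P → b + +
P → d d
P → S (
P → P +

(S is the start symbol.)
First, augment the grammar with S' → S
I₀ = CLOSURE({ [S' → . S] }):
  [S' → . S] has the dot before S: add [S → . P]
  [S → . P] has the dot before P: add [P → . b + +], [P → . d d], [P → . S (], [P → . P +]
No further items can be added.

I₀ = { [P → . P +], [P → . S (], [P → . b + +], [P → . d d], [S → . P], [S' → . S] }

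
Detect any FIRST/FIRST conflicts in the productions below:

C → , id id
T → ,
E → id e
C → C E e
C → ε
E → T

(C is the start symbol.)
Yes. C → ',' id id / C → C E e on { ',' }

A FIRST/FIRST conflict occurs when two productions N → α and N → β for the same non-terminal have FIRST(α) ∩ FIRST(β) ≠ ∅ (with ε ∈ FIRST of a nullable right-hand side, so two nullable alternatives also conflict).

FIRST sets of the non-terminals at (or reachable through a nullable prefix from) the front of some alternative:
  FIRST(C) = { ',', 'id', ε }
  FIRST(E) = { ',', 'id' }
  FIRST(T) = { ',' }

Productions for C:
  C → , id id: FIRST = { ',' }
  C → C E e: FIRST = { ',', 'id' }
  C → ε: FIRST = { ε }
Productions for E:
  E → id e: FIRST = { 'id' }
  E → T: FIRST = { ',' }
T has only one production, so no FIRST/FIRST conflict is possible there.

Conflict for C: C → , id id and C → C E e
  Overlap: { ',' }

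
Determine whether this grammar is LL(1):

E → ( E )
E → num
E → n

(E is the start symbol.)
A grammar is LL(1) if for each non-terminal N with multiple productions, the predict sets of those productions are pairwise disjoint, where PREDICT(N → α) = (FIRST(α) \ {ε}) ∪ (FOLLOW(N) if α ⇒* ε).

For E:
  PREDICT(E → '(' E ')') = { '(' }
  PREDICT(E → num) = { 'num' }
  PREDICT(E → n) = { 'n' }

All predict sets are disjoint. The grammar IS LL(1).

Answer: Yes, the grammar is LL(1).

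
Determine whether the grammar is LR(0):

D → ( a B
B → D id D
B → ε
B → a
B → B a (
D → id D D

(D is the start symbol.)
No. Shift-reduce conflict between [B → .] and [B → . a]

A grammar is LR(0) if no state in the canonical LR(0) collection has:
  - both a shift item (dot before a terminal) and a complete item (shift-reduce conflict), or
  - two or more complete items (reduce-reduce conflict; the accept item [D' → D .] counts as a complete item here).

Augment with D' → D and build the canonical LR(0) collection (I0 = CLOSURE({[D' → . D]}), then GOTO on every symbol after a dot until no new states appear). It has 14 states:
  I0: { [D → . ( a B], [D → . id D D], [D' → . D] }  — shift
  I1: { [D → ( . a B] }  — shift
  I2: { [D' → D .] }  — accept
  I3: { [D → . ( a B], [D → . id D D], [D → id . D D] }  — shift
  I4: { [D → . ( a B], [D → . id D D], [D → id D . D] }  — shift
  I5: { [D → id D D .] }  — reduce
  I6: { [B → . B a (], [B → . D id D], [B → . a], [B → .], [D → ( a . B], [D → . ( a B], [D → . id D D] }  — shift, reduce
  I7: { [B → B . a (], [D → ( a B .] }  — shift, reduce
  I8: { [B → D . id D] }  — shift
  I9: { [B → a .] }  — reduce
  I10: { [B → D id . D], [D → . ( a B], [D → . id D D] }  — shift
  I11: { [B → D id D .] }  — reduce
  I12: { [B → B a . (] }  — shift
  I13: { [B → B a ( .] }  — reduce

Conflict in state I6:
  Shift-reduce conflict between [B → .] and [B → . a]
So the grammar is NOT LR(0).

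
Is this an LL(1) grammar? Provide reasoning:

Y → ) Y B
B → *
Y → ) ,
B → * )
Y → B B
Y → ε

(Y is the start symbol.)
Relevant sets:
  FIRST(B) = { '*' }
  FOLLOW(Y) = { $, '*' }

For Y:
  PREDICT(Y → ')' Y B) = { ')' }
  PREDICT(Y → ')' ',') = { ')' }
  PREDICT(Y → B B) = { '*' }
  PREDICT(Y → ε) = { $, '*' }
For B:
  PREDICT(B → '*') = { '*' }
  PREDICT(B → '*' ')') = { '*' }

Conflict found: Predict set conflict for Y: { ')' }
The grammar is NOT LL(1).

Answer: No. Predict set conflict for Y: { ')' }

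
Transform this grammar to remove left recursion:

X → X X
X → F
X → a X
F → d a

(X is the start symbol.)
X → F X'
X → a X X'
X' → X X'
X' → ε
F → d a

X is directly left-recursive. The standard transformation for
  A → A α₁ | ... | A α_m | β₁ | ... | β_n
is
  A  → β₁ A' | ... | β_n A'
  A' → α₁ A' | ... | α_m A' | ε

X → F becomes X → F X'
X → a X becomes X → a X X'
X → X X becomes X' → X X'
Add X' → ε

Productions for other non-terminals are unchanged:
  F → d a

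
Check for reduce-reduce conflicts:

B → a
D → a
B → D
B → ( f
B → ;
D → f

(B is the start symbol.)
A reduce-reduce conflict occurs when an LR(0) state has two complete items [A → α .] and [B → β .] — both call for a reduction, and with no lookahead the parser cannot choose between them.

Augment with B' → B and build the canonical LR(0) collection (I0 = CLOSURE({[B' → . B]}), then GOTO on every symbol after a dot until no new states appear). It has 8 states:
  I0: { [B → . ( f], [B → . ;], [B → . D], [B → . a], [B' → . B], [D → . a], [D → . f] }  — shift
  I1: { [B → ( . f] }  — shift
  I2: { [B → ; .] }  — reduce
  I3: { [B' → B .] }  — accept
  I4: { [B → D .] }  — reduce
  I5: { [B → a .], [D → a .] }  — 2 reduces
  I6: { [D → f .] }  — reduce
  I7: { [B → ( f .] }  — reduce

I5 contains complete items [B → a .], [D → a .] — reduce-reduce conflict.

Answer: Yes — I5: [B → a .] vs [D → a .]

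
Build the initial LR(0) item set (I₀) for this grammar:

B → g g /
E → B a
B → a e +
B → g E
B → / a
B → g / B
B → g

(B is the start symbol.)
{ [B → . / a], [B → . a e +], [B → . g / B], [B → . g E], [B → . g g /], [B → . g], [B' → . B] }

First, augment the grammar with B' → B
I₀ = CLOSURE({ [B' → . B] }):
  [B' → . B] has the dot before B: add [B → . g g /], [B → . a e +], [B → . g E], [B → . / a], [B → . g / B], [B → . g]
No further items can be added.

I₀ = { [B → . / a], [B → . a e +], [B → . g / B], [B → . g E], [B → . g g /], [B → . g], [B' → . B] }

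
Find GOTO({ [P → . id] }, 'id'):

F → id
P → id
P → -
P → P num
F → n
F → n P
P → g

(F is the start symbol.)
GOTO(I, 'id') = CLOSURE({ [A → αX.β] : [A → α.Xβ] ∈ I, X = 'id' })

Items with dot before 'id', with the dot advanced:
  [P → . id] → [P → id .]
Closure adds nothing (no advanced item has the dot before a non-terminal).

GOTO = { [P → id .] }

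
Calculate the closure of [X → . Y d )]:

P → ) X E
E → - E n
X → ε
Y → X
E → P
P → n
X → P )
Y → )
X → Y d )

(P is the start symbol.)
Start with: [X → . Y d )]
  [X → . Y d )] has the dot before Y: add [Y → . X], [Y → . )]
  [Y → . X] has the dot before X: add [X → .], [X → . P )]
  [X → . P )] has the dot before P: add [P → . ) X E], [P → . n]
No further items can be added.

CLOSURE = { [P → . ) X E], [P → . n], [X → . P )], [X → . Y d )], [X → .], [Y → . )], [Y → . X] }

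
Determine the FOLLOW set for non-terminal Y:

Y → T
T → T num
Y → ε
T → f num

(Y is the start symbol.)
Y is the start symbol, so $ ∈ FOLLOW(Y).
Y does not occur on any right-hand side.

Taking the union: FOLLOW(Y) = { $ }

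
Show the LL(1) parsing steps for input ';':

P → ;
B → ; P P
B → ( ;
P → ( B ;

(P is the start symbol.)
LL(1) parsing maintains a stack (initially the start symbol over $) and the input. At each step: if the stack top is a terminal, match it against the current input token; if it is a non-terminal N, replace it with the RHS of M[N, lookahead] (the unique production whose predict set contains the lookahead).

Stack is shown with the top on the left.

Stack  Input  Action
--------------------
P $    ; $    output P → ;
; $    ; $    match ';'
$      $      accept

The string is accepted.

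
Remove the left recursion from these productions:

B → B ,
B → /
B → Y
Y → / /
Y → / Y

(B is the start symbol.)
B → / B'
B → Y B'
B' → , B'
B' → ε
Y → / /
Y → / Y

B is directly left-recursive. The standard transformation for
  A → A α₁ | ... | A α_m | β₁ | ... | β_n
is
  A  → β₁ A' | ... | β_n A'
  A' → α₁ A' | ... | α_m A' | ε

B → / becomes B → / B'
B → Y becomes B → Y B'
B → B , becomes B' → , B'
Add B' → ε

Productions for other non-terminals are unchanged:
  Y → / /
  Y → / Y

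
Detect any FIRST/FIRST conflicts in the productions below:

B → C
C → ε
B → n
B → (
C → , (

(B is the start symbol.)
No FIRST/FIRST conflicts.

FIRST sets of the non-terminals at (or reachable through a nullable prefix from) the front of some alternative:
  FIRST(C) = { ',', ε }

Productions for B:
  B → C: FIRST = { ',', ε }
  B → n: FIRST = { 'n' }
  B → (: FIRST = { '(' }
Productions for C:
  C → ε: FIRST = { ε }
  C → , (: FIRST = { ',' }

All alternatives of each non-terminal have pairwise disjoint FIRST sets.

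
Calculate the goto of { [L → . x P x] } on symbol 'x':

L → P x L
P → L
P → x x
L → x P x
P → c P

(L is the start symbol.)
GOTO(I, 'x') = CLOSURE({ [A → αX.β] : [A → α.Xβ] ∈ I, X = 'x' })

Items with dot before 'x', with the dot advanced:
  [L → . x P x] → [L → x . P x]
Closure of the advanced items:
  [L → x . P x] has the dot before P: add [P → . L], [P → . x x], [P → . c P]
  [P → . L] has the dot before L: add [L → . P x L], [L → . x P x]

GOTO = { [L → . P x L], [L → . x P x], [L → x . P x], [P → . L], [P → . c P], [P → . x x] }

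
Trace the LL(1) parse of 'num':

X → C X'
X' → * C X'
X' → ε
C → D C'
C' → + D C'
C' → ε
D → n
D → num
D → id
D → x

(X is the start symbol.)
Stack is shown with the top on the left.

Stack        Input  Action
--------------------------
X $          num $  output X → C X'
C X' $       num $  output C → D C'
D C' X' $    num $  output D → num
num C' X' $  num $  match 'num'
C' X' $      $      output C' → ε
X' $         $      output X' → ε
$            $      accept

The string is accepted.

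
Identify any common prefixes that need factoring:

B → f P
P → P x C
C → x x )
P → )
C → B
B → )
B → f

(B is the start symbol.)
Left-factoring is needed when two productions for the same non-terminal
share a common prefix on the right-hand side.

Productions for B:
  B → f P
  B → )
  B → f
Productions for P:
  P → P x C
  P → )
Productions for C:
  C → x x )
  C → B

Found common prefix 'f' in productions for B

Answer: Yes, B has productions with common prefix 'f'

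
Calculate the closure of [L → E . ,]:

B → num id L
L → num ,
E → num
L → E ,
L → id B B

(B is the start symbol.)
To compute CLOSURE, for each item [A → α.Bβ] where B is a non-terminal, add [B → .γ] for all productions B → γ; repeat for the newly added items until nothing changes.

Start with: [L → E . ,]
The dot precedes the terminal ',', so nothing is added.

CLOSURE = { [L → E . ,] }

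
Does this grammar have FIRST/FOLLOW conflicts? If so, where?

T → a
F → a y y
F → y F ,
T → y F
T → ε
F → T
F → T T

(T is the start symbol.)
Yes. T → a with FOLLOW(T) on { 'a' }; T → y F with FOLLOW(T) on { 'y' }; F → a y y with FOLLOW(F) on { 'a' }; F → y F ',' with FOLLOW(F) on { 'y' }; F → T with FOLLOW(F) on { 'a', 'y' }; F → T T with FOLLOW(F) on { 'a', 'y' }

A FIRST/FOLLOW conflict occurs when a non-terminal N has a nullable alternative N → β (β ⇒* ε) and another alternative N → α with FIRST(α) ∩ FOLLOW(N) ≠ ∅: on such a lookahead the parser cannot decide between expanding α and letting N vanish via β.

Nullable non-terminals: F, T.
FIRST sets used below: FIRST(T) = { 'a', 'y', ε }

F: nullable alternative(s) F → T, F → T T; FOLLOW(F) = { $, ',', 'a', 'y' }
  F → a y y: FIRST \ {ε} = { 'a' } — overlaps FOLLOW(F) on { 'a' }: CONFLICT
  F → y F ,: FIRST \ {ε} = { 'y' } — overlaps FOLLOW(F) on { 'y' }: CONFLICT
  F → T: FIRST \ {ε} = { 'a', 'y' } — overlaps FOLLOW(F) on { 'a', 'y' }: CONFLICT
  F → T T: FIRST \ {ε} = { 'a', 'y' } — overlaps FOLLOW(F) on { 'a', 'y' }: CONFLICT

T: nullable alternative(s) T → ε; FOLLOW(T) = { $, ',', 'a', 'y' }
  T → a: FIRST \ {ε} = { 'a' } — overlaps FOLLOW(T) on { 'a' }: CONFLICT
  T → y F: FIRST \ {ε} = { 'y' } — overlaps FOLLOW(T) on { 'y' }: CONFLICT
  T → ε: FIRST \ {ε} = { } — this is the only nullable alternative, skip

So the grammar has 6 FIRST/FOLLOW conflicts (marked CONFLICT above).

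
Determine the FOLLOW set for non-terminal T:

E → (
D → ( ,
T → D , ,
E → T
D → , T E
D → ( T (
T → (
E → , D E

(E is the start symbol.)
{ $, '(', ',' }

To compute FOLLOW(T), find every occurrence of T on a right-hand side N → α T β: add FIRST(β) \ {ε}, and if β is empty or nullable also add FOLLOW(N). Iterate to a fixed point.

In E → T: T is at the end, add FOLLOW(E)
In D → , T E: T is followed by E, add FIRST(E) \ {ε} = { '(', ',' }
In D → ( T (: T is followed by '(', add FIRST('(') \ {ε} = { '(' }

The FOLLOW sets referred to above (computed the same way, to a fixed point):
  FOLLOW(E) = { $, '(', ',' }

Taking the union: FOLLOW(T) = { $, '(', ',' }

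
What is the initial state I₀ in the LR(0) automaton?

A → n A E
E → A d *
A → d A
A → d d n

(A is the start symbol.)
{ [A → . d A], [A → . d d n], [A → . n A E], [A' → . A] }

First, augment the grammar with A' → A
I₀ = CLOSURE({ [A' → . A] }):
  [A' → . A] has the dot before A: add [A → . n A E], [A → . d A], [A → . d d n]
No further items can be added.

I₀ = { [A → . d A], [A → . d d n], [A → . n A E], [A' → . A] }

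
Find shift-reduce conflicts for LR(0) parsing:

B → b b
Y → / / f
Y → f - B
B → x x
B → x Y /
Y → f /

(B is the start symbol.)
Augment with B' → B and build the canonical LR(0) collection (I0 = CLOSURE({[B' → . B]}), then GOTO on every symbol after a dot until no new states appear). It has 15 states:
  I0: { [B → . b b], [B → . x Y /], [B → . x x], [B' → . B] }  — shift
  I1: { [B' → B .] }  — accept
  I2: { [B → b . b] }  — shift
  I3: { [B → x . Y /], [B → x . x], [Y → . / / f], [Y → . f - B], [Y → . f /] }  — shift
  I4: { [Y → / . / f] }  — shift
  I5: { [B → x Y . /] }  — shift
  I6: { [Y → f . - B], [Y → f . /] }  — shift
  I7: { [B → x x .] }  — reduce
  I8: { [B → . b b], [B → . x Y /], [B → . x x], [Y → f - . B] }  — shift
  I9: { [Y → f / .] }  — reduce
  I10: { [Y → f - B .] }  — reduce
  I11: { [B → x Y / .] }  — reduce
  I12: { [Y → / / . f] }  — shift
  I13: { [Y → / / f .] }  — reduce
  I14: { [B → b b .] }  — reduce

No state contains both a complete item and a shift item.

Answer: No shift-reduce conflicts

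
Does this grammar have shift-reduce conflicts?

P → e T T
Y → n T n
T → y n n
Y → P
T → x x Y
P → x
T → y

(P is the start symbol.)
Yes — I6: [T → y .] vs [T → y . n n]

A shift-reduce conflict occurs when an LR(0) state has both:
  - a complete (reduce) item [A → α .] (dot at the end), and
  - a shift item [B → β . c γ] (dot before a terminal).

Augment with P' → P and build the canonical LR(0) collection (I0 = CLOSURE({[P' → . P]}), then GOTO on every symbol after a dot until no new states appear). It has 16 states:
  I0: { [P → . e T T], [P → . x], [P' → . P] }  — shift
  I1: { [P' → P .] }  — accept
  I2: { [P → e . T T], [T → . x x Y], [T → . y n n], [T → . y] }  — shift
  I3: { [P → x .] }  — reduce
  I4: { [P → e T . T], [T → . x x Y], [T → . y n n], [T → . y] }  — shift
  I5: { [T → x . x Y] }  — shift
  I6: { [T → y . n n], [T → y .] }  — shift, reduce
  I7: { [T → y n . n] }  — shift
  I8: { [T → y n n .] }  — reduce
  I9: { [P → . e T T], [P → . x], [T → x x . Y], [Y → . P], [Y → . n T n] }  — shift
  I10: { [Y → P .] }  — reduce
  I11: { [T → x x Y .] }  — reduce
  I12: { [T → . x x Y], [T → . y n n], [T → . y], [Y → n . T n] }  — shift
  I13: { [Y → n T . n] }  — shift
  I14: { [Y → n T n .] }  — reduce
  I15: { [P → e T T .] }  — reduce

I6 contains reduce item [T → y .] and shift item [T → y . n n] — shift-reduce conflict.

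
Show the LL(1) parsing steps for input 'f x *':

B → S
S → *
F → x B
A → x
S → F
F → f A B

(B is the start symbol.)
LL(1) parsing maintains a stack (initially the start symbol over $) and the input. At each step: if the stack top is a terminal, match it against the current input token; if it is a non-terminal N, replace it with the RHS of M[N, lookahead] (the unique production whose predict set contains the lookahead).

Stack is shown with the top on the left.

Stack    Input    Action
------------------------
B $      f x * $  output B → S
S $      f x * $  output S → F
F $      f x * $  output F → f A B
f A B $  f x * $  match 'f'
A B $    x * $    output A → x
x B $    x * $    match 'x'
B $      * $      output B → S
S $      * $      output S → *
* $      * $      match '*'
$        $        accept

The string is accepted.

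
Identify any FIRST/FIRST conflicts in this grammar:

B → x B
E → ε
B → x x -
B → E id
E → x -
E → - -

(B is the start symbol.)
FIRST sets of the non-terminals at (or reachable through a nullable prefix from) the front of some alternative:
  FIRST(E) = { '-', 'x', ε }

Productions for B:
  B → x B: FIRST = { 'x' }
  B → x x -: FIRST = { 'x' }
  B → E id: FIRST = { '-', 'id', 'x' }
Productions for E:
  E → ε: FIRST = { ε }
  E → x -: FIRST = { 'x' }
  E → - -: FIRST = { '-' }

Conflict for B: B → x B and B → x x -
  Overlap: { 'x' }
Conflict for B: B → x B and B → E id
  Overlap: { 'x' }
Conflict for B: B → x x - and B → E id
  Overlap: { 'x' }

Answer: Yes. B → x B / B → x x '-' on { 'x' }; B → x B / B → E id on { 'x' }; B → x x '-' / B → E id on { 'x' }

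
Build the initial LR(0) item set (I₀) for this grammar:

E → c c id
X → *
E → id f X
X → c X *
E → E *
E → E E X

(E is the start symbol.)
{ [E → . E *], [E → . E E X], [E → . c c id], [E → . id f X], [E' → . E] }

First, augment the grammar with E' → E
I₀ = CLOSURE({ [E' → . E] }):
  [E' → . E] has the dot before E: add [E → . c c id], [E → . id f X], [E → . E *], [E → . E E X]
No further items can be added.

I₀ = { [E → . E *], [E → . E E X], [E → . c c id], [E → . id f X], [E' → . E] }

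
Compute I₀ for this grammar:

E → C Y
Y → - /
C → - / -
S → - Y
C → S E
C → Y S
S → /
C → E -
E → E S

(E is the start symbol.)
{ [C → . - / -], [C → . E -], [C → . S E], [C → . Y S], [E → . C Y], [E → . E S], [E' → . E], [S → . - Y], [S → . /], [Y → . - /] }

First, augment the grammar with E' → E
I₀ = CLOSURE({ [E' → . E] }):
  [E' → . E] has the dot before E: add [E → . C Y], [E → . E S]
  [E → . C Y] has the dot before C: add [C → . - / -], [C → . S E], [C → . Y S], [C → . E -]
  [C → . S E] has the dot before S: add [S → . - Y], [S → . /]
  [C → . Y S] has the dot before Y: add [Y → . - /]
No further items can be added.

I₀ = { [C → . - / -], [C → . E -], [C → . S E], [C → . Y S], [E → . C Y], [E → . E S], [E' → . E], [S → . - Y], [S → . /], [Y → . - /] }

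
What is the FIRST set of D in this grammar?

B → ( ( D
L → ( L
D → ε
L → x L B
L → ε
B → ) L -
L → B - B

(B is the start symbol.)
To compute FIRST(D), examine every production with D on the left-hand side, reading each right-hand side left to right until a non-nullable symbol is reached.

From D → ε:
  - ε-production, so ε ∈ FIRST(D)

Collecting: FIRST(D) = { ε }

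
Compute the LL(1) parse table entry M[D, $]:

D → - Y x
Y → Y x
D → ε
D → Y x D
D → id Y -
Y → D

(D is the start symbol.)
D → ε

To find M[D, $], we find productions for D where $ is in the predict set (PREDICT(N → α) = (FIRST(α) \ {ε}) ∪ (FOLLOW(N) if α ⇒* ε)).

Relevant sets:
  FIRST(Y) = { '-', 'id', 'x', ε }
  FOLLOW(D) = { $, '-', 'x' }

D → - Y x: PREDICT = { '-' }
D → ε: PREDICT = { $, '-', 'x' }
  $ is in predict set, so this production goes in M[D, $]
D → Y x D: PREDICT = { '-', 'id', 'x' }
D → id Y -: PREDICT = { 'id' }

M[D, $] = D → ε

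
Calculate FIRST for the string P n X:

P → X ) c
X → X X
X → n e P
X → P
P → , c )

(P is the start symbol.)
FIRST sets of the non-terminals involved (from the grammar, by fixed-point iteration):
  FIRST(P) = { ',', 'n' }

To compute FIRST(P n X), process the symbols left to right:
Symbol P is a non-terminal. Add FIRST(P) \ {ε} = { ',', 'n' }
P is not nullable (ε ∉ FIRST(P)), so stop here.
FIRST(P n X) = { ',', 'n' }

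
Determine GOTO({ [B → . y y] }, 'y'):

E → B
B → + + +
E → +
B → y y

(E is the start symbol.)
GOTO(I, 'y') = CLOSURE({ [A → αX.β] : [A → α.Xβ] ∈ I, X = 'y' })

Items with dot before 'y', with the dot advanced:
  [B → . y y] → [B → y . y]
Closure adds nothing (no advanced item has the dot before a non-terminal).

GOTO = { [B → y . y] }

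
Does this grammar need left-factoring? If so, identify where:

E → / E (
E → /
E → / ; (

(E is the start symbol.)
Yes, E has productions with common prefix '/'

Left-factoring is needed when two productions for the same non-terminal
share a common prefix on the right-hand side.

Productions for E:
  E → / E (
  E → /
  E → / ; (

Found common prefix '/' in productions for E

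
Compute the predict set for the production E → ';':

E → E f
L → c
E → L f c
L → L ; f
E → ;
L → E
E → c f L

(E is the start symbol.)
{ ';' }

PREDICT(E → ';') = (FIRST(RHS) \ {ε}) ∪ (FOLLOW(E) if ε ∈ FIRST(RHS), i.e. RHS ⇒* ε)
FIRST(';') = { ';' }
ε ∉ FIRST(';'), so FOLLOW(E) is not added.
PREDICT(E → ';') = { ';' }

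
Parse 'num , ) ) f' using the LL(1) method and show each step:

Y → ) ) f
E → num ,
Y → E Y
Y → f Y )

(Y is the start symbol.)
Stack is shown with the top on the left.

Stack      Input          Action
--------------------------------
Y $        num , ) ) f $  output Y → E Y
E Y $      num , ) ) f $  output E → num ,
num , Y $  num , ) ) f $  match 'num'
, Y $      , ) ) f $      match ','
Y $        ) ) f $        output Y → ) ) f
) ) f $    ) ) f $        match ')'
) f $      ) f $          match ')'
f $        f $            match 'f'
$          $              accept

The string is accepted.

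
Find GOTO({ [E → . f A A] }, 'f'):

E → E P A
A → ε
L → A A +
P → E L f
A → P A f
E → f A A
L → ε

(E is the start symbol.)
GOTO(I, 'f') = CLOSURE({ [A → αX.β] : [A → α.Xβ] ∈ I, X = 'f' })

Items with dot before 'f', with the dot advanced:
  [E → . f A A] → [E → f . A A]
Closure of the advanced items:
  [E → f . A A] has the dot before A: add [A → .], [A → . P A f]
  [A → . P A f] has the dot before P: add [P → . E L f]
  [P → . E L f] has the dot before E: add [E → . E P A], [E → . f A A]

GOTO = { [A → . P A f], [A → .], [E → . E P A], [E → . f A A], [E → f . A A], [P → . E L f] }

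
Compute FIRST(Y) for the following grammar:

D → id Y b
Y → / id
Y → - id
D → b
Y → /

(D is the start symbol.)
To compute FIRST(Y), examine every production with Y on the left-hand side, reading each right-hand side left to right until a non-nullable symbol is reached.

From Y → / id:
  - '/' is a terminal: add '/' and stop
From Y → - id:
  - '-' is a terminal: add '-' and stop
From Y → /:
  - '/' is a terminal: add '/' and stop

Collecting: FIRST(Y) = { '-', '/' }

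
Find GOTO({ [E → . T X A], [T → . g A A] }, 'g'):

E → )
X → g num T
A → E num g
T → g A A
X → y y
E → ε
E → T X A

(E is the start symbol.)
{ [A → . E num g], [E → . )], [E → . T X A], [E → .], [T → . g A A], [T → g . A A] }

GOTO(I, 'g') = CLOSURE({ [A → αX.β] : [A → α.Xβ] ∈ I, X = 'g' })

Items with dot before 'g', with the dot advanced:
  [T → . g A A] → [T → g . A A]
Closure of the advanced items:
  [T → g . A A] has the dot before A: add [A → . E num g]
  [A → . E num g] has the dot before E: add [E → . )], [E → .], [E → . T X A]
  [E → . T X A] has the dot before T: add [T → . g A A]

GOTO = { [A → . E num g], [E → . )], [E → . T X A], [E → .], [T → . g A A], [T → g . A A] }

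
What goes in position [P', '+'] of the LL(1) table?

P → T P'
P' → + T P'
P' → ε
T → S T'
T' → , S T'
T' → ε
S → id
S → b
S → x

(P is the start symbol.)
P' → + T P'

To find M[P', '+'], we find productions for P' where '+' is in the predict set (PREDICT(N → α) = (FIRST(α) \ {ε}) ∪ (FOLLOW(N) if α ⇒* ε)).

Relevant sets:
  FOLLOW(P') = { $ }

P' → + T P': PREDICT = { '+' }
  '+' is in predict set, so this production goes in M[P', '+']
P' → ε: PREDICT = { $ }

M[P', '+'] = P' → + T P'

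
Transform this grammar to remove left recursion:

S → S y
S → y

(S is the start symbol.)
S → y S'
S' → y S'
S' → ε

S is directly left-recursive. The standard transformation for
  A → A α₁ | ... | A α_m | β₁ | ... | β_n
is
  A  → β₁ A' | ... | β_n A'
  A' → α₁ A' | ... | α_m A' | ε

S → y becomes S → y S'
S → S y becomes S' → y S'
Add S' → ε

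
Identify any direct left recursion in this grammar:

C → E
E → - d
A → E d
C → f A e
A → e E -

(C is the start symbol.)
Direct left recursion occurs when N → N α for some non-terminal N (the right-hand side begins with the left-hand side itself).

C → E: starts with E
E → - d: starts with '-'
A → E d: starts with E
C → f A e: starts with f
A → e E -: starts with e

No direct left recursion found.

Answer: No direct left recursion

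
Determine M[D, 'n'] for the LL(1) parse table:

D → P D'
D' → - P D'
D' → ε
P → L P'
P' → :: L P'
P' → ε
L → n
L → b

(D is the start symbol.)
D → P D'

To find M[D, 'n'], we find productions for D where 'n' is in the predict set (PREDICT(N → α) = (FIRST(α) \ {ε}) ∪ (FOLLOW(N) if α ⇒* ε)).

Relevant sets:
  FIRST(P) = { 'b', 'n' }

D → P D': PREDICT = { 'b', 'n' }
  'n' is in predict set, so this production goes in M[D, 'n']

M[D, 'n'] = D → P D'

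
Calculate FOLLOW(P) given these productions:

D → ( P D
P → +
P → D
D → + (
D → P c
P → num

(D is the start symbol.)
{ '(', '+', 'c', 'num' }

In D → ( P D: P is followed by D, add FIRST(D) \ {ε} = { '(', '+', 'num' }
In D → P c: P is followed by c, add FIRST(c) \ {ε} = { 'c' }

Taking the union: FOLLOW(P) = { '(', '+', 'c', 'num' }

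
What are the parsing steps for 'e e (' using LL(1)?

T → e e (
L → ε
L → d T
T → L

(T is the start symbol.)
LL(1) parsing maintains a stack (initially the start symbol over $) and the input. At each step: if the stack top is a terminal, match it against the current input token; if it is a non-terminal N, replace it with the RHS of M[N, lookahead] (the unique production whose predict set contains the lookahead).

Stack is shown with the top on the left.

Stack    Input    Action
------------------------
T $      e e ( $  output T → e e (
e e ( $  e e ( $  match 'e'
e ( $    e ( $    match 'e'
( $      ( $      match '('
$        $        accept

The string is accepted.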